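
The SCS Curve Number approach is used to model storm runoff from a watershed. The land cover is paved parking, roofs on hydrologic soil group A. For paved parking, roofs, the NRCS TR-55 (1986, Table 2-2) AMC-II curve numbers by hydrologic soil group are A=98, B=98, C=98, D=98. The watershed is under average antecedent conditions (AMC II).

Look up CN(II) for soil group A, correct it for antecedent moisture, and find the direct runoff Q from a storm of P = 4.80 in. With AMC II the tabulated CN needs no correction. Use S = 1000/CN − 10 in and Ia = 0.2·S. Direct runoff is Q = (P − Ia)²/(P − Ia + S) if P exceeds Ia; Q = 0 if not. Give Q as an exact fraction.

NRCS table: paved parking, roofs, soil group A → CN(II) = 98
Average conditions: CN = 98 (no AMC adjustment).
S = 1000/98 − 10 = 10/49 in ≈ 0.204 in
Ia = 0.2·(10/49) = 2/49 in ≈ 0.041 in
P − Ia = 4.800 − 0.041 = 1166/245 ≈ 4.759 in (> 0, runoff occurs)
Q: (1166/245)² ÷ (1216/245) = 339889/74480 in (≈ 4.563 in)

Q = 339889/74480 in ≈ 4.563 in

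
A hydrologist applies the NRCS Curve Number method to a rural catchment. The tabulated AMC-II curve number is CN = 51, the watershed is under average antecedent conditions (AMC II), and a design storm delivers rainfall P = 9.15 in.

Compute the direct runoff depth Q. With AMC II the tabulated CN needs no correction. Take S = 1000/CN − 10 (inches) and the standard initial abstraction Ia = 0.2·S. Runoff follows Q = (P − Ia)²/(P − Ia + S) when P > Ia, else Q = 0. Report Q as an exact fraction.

Q = 54361129/17516460 in ≈ 3.103 in

CN(II) = 51; AMC II needs no correction.
Retention S: 1000/CN − 10 with CN=51.000 → S = 490/51 ≈ 9.608 in
Ia = 0.2S: 0.2·9.608 = 1.922 in (exactly 98/51)
Excess rainfall: 9.150 − 1.922 = 7.228 in; P > Ia so Q > 0
Q = (7373/1020)²/((7373/1020) + 490/51) = (54361129/1040400)/(17173/1020) = 54361129/17516460 in ≈ 3.103 in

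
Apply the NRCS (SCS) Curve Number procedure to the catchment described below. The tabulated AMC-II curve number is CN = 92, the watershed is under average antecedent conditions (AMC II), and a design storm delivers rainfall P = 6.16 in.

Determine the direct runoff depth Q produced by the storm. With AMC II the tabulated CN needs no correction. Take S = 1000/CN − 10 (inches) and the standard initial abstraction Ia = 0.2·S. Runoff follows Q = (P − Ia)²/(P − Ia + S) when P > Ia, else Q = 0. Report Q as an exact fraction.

Q = 5923682/1133325 in ≈ 5.227 in

Average conditions: CN = 92 (no AMC adjustment).
S = 1000/92 − 10 = 20/23 in ≈ 0.870 in
Initial abstraction Ia = S/5 = (20/23)/5 = 4/23 ≈ 0.174 in
P − Ia = 6.160 − 0.174 = 3442/575 ≈ 5.986 in (> 0, runoff occurs)
Q = (3442/575)²/((3442/575) + 20/23) = (11847364/330625)/(3942/575) = 5923682/1133325 in ≈ 5.227 in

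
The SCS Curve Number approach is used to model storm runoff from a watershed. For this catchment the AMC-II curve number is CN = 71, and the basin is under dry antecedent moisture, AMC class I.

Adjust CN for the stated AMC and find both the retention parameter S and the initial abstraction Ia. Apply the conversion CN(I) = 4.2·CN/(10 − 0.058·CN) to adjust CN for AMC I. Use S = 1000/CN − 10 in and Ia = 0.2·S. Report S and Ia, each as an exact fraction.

CN(I) from CN(II)=71: (4.2·71)/(10 − 0.058·71) = 149100/2941 ≈ 50.697
S = 1000/(149100/2941) − 10 = 14500/1491 in ≈ 9.725 in
Initial abstraction Ia = S/5 = (14500/1491)/5 = 2900/1491 ≈ 1.945 in

S = 14500/1491 in ≈ 9.725 in; Ia = 2900/1491 in ≈ 1.945 in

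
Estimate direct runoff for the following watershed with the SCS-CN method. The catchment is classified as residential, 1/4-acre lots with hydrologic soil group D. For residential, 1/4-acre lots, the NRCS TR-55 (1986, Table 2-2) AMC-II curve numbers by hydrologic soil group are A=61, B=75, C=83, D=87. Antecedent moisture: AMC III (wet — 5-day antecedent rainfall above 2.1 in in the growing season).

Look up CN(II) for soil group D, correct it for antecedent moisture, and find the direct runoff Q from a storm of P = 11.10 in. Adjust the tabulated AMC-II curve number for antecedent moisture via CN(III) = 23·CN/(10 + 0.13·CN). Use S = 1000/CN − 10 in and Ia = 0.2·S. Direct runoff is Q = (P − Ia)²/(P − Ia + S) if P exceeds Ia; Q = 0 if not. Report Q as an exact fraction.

Q = 48185079121/4652545110 in ≈ 10.357 in

NRCS table: residential, 1/4-acre lots, soil group D → CN(II) = 87
CN(III) from CN(II)=87: (23·87)/(10 + 0.13·87) = 200100/2131 ≈ 93.900
Retention S: 1000/CN − 10 with CN=93.900 → S = 1300/2001 ≈ 0.650 in
Ia = 0.2S: 0.2·0.650 = 0.130 in (exactly 260/2001)
Excess rainfall: 11.100 − 0.130 = 10.970 in; P > Ia so Q > 0
Q: (219511/20010)² ÷ (232511/20010) = 48185079121/4652545110 in (≈ 10.357 in)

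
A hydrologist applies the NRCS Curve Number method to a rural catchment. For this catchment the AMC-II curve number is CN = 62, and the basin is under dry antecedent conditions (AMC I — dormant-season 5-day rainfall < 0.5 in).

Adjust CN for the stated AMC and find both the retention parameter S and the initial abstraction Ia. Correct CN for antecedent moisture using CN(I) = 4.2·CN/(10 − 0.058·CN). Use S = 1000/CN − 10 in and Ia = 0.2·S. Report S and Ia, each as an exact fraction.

S = 9500/651 in ≈ 14.593 in; Ia = 1900/651 in ≈ 2.919 in

Dry (AMC I): CN(I) = 4.2·62/(10 − 0.058·62) = (1302/5)/(1601/250) = 65100/1601 ≈ 40.662
Retention S: 1000/CN − 10 with CN=40.662 → S = 9500/651 ≈ 14.593 in
Initial abstraction Ia = S/5 = (9500/651)/5 = 1900/651 ≈ 2.919 in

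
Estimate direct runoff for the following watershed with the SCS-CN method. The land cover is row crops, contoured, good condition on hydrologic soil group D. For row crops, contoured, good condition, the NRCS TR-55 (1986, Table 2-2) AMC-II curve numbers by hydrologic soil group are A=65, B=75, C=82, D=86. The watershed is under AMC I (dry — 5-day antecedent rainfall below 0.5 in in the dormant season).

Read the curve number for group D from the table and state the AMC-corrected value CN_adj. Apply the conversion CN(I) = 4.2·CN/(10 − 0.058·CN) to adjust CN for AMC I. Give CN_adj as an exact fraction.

CN_adj = 12900/179 ≈ 72.067

NRCS table: row crops, contoured, good condition, soil group D → CN(II) = 86
CN(I) from CN(II)=86: (4.2·86)/(10 − 0.058·86) = 12900/179 ≈ 72.067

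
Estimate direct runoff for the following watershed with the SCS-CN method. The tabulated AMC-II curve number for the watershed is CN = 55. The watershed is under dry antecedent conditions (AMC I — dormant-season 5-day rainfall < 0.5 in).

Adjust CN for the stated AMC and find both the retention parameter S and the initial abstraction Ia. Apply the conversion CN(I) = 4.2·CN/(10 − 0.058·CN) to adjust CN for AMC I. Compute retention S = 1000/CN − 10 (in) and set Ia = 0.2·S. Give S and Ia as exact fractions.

Adjust CN=55 to AMC I: 4.2·55/(10 − 0.058·55) → 231 ÷ (681/100) = 7700/227 ≈ 33.921
Retention S: 1000/CN − 10 with CN=33.921 → S = 1500/77 ≈ 19.481 in
Ia = 0.2S: 0.2·19.481 = 3.896 in (exactly 300/77)

S = 1500/77 in ≈ 19.481 in; Ia = 300/77 in ≈ 3.896 in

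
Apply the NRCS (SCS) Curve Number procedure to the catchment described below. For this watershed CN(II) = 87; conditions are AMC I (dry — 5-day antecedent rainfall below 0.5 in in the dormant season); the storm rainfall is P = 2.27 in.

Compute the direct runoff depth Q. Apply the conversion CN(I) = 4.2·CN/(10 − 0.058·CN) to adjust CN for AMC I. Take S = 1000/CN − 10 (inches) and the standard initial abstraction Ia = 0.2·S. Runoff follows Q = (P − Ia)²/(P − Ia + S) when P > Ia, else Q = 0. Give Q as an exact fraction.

CN(I) from CN(II)=87: (4.2·87)/(10 − 0.058·87) = 182700/2477 ≈ 73.759
Max retention: S = 1000/(182700/2477) − 10 = 6500/1827 in (≈ 3.558 in)
Ia = 0.2S: 0.2·3.558 = 0.712 in (exactly 1300/1827)
Since P=2.270 > Ia=0.712: effective rainfall P−Ia = 284729/182700 in
Runoff Q = (P−Ia)²/(P−Ia+S) = (1.558)²/(1.558+3.558) = 81070603441/170774988300 ≈ 0.475 in

Q = 81070603441/170774988300 in ≈ 0.475 in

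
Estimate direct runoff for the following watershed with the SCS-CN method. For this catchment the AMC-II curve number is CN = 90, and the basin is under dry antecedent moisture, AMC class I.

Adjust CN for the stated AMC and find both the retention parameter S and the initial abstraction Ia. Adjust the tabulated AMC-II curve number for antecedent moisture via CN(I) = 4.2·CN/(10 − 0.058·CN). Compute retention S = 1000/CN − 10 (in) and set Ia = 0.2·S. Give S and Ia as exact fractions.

S = 500/189 in ≈ 2.646 in; Ia = 100/189 in ≈ 0.529 in

CN(I) from CN(II)=90: (4.2·90)/(10 − 0.058·90) = 18900/239 ≈ 79.079
Max retention: S = 1000/(18900/239) − 10 = 500/189 in (≈ 2.646 in)
Ia = 0.2·(500/189) = 100/189 in ≈ 0.529 in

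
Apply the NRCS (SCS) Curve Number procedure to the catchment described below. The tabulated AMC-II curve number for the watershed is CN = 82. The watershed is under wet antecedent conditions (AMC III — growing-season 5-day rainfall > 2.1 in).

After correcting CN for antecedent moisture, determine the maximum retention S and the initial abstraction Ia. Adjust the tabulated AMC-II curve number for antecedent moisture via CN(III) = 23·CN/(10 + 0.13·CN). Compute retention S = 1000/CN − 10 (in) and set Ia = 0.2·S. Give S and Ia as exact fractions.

CN(III) from CN(II)=82: (23·82)/(10 + 0.13·82) = 94300/1033 ≈ 91.288
S = 1000/(94300/1033) − 10 = 900/943 in ≈ 0.954 in
Initial abstraction Ia = S/5 = (900/943)/5 = 180/943 ≈ 0.191 in

S = 900/943 in ≈ 0.954 in; Ia = 180/943 in ≈ 0.191 in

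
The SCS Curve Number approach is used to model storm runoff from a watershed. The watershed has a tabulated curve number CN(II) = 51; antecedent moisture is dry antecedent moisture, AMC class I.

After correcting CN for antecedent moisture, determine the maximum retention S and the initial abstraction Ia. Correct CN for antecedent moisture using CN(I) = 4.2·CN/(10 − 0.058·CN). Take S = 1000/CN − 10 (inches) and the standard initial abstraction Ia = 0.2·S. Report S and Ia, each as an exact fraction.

Dry (AMC I): CN(I) = 4.2·51/(10 − 0.058·51) = (1071/5)/(3521/500) = 15300/503 ≈ 30.417
S = 1000/(15300/503) − 10 = 3500/153 in ≈ 22.876 in
Initial abstraction Ia = S/5 = (3500/153)/5 = 700/153 ≈ 4.575 in

S = 3500/153 in ≈ 22.876 in; Ia = 700/153 in ≈ 4.575 in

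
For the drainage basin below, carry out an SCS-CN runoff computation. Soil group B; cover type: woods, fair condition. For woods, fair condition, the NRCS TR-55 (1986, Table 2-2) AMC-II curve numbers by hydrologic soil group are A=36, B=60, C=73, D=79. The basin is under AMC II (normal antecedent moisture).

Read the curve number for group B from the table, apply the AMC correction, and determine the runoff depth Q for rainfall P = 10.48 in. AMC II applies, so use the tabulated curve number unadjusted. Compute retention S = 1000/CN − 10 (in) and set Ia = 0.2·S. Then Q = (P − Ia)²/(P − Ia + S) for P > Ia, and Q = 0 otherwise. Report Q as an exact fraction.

NRCS table: woods, fair condition, soil group B → CN(II) = 60
CN(II) = 60; AMC II needs no correction.
S = 1000/60 − 10 = 20/3 in ≈ 6.667 in
Ia = 0.2S: 0.2·6.667 = 1.333 in (exactly 4/3)
Since P=10.480 > Ia=1.333: effective rainfall P−Ia = 686/75 in
Runoff Q = (P−Ia)²/(P−Ia+S) = (9.147)²/(9.147+6.667) = 235298/44475 ≈ 5.291 in

Q = 235298/44475 in ≈ 5.291 in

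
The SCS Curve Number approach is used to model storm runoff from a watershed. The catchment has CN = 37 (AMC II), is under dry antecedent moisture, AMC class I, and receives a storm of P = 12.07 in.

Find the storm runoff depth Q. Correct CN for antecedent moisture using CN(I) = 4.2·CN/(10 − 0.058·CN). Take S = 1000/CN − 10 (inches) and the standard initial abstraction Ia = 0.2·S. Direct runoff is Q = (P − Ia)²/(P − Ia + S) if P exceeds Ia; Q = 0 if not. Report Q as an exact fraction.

Dry (AMC I): CN(I) = 4.2·37/(10 − 0.058·37) = (777/5)/(3927/500) = 3700/187 ≈ 19.786
Max retention: S = 1000/(3700/187) − 10 = 1500/37 in (≈ 40.541 in)
Ia = 0.2·(1500/37) = 300/37 in ≈ 8.108 in
Since P=12.070 > Ia=8.108: effective rainfall P−Ia = 14659/3700 in
Q = (14659/3700)²/((14659/3700) + 1500/37) = (214886281/13690000)/(164659/3700) = 214886281/609238300 in ≈ 0.353 in

Q = 214886281/609238300 in ≈ 0.353 in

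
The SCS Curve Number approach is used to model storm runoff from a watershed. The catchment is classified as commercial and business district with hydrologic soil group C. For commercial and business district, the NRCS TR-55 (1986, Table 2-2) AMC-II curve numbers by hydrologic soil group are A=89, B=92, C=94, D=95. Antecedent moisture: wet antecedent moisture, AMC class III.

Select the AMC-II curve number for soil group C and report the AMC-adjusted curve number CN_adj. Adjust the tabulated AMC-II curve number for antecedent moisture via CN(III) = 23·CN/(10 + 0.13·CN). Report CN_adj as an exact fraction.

CN_adj = 108100/1111 ≈ 97.300

NRCS table: commercial and business district, soil group C → CN(II) = 94
Adjust CN=94 to AMC III: 23·94/(10 + 0.13·94) → 2162 ÷ (1111/50) = 108100/1111 ≈ 97.300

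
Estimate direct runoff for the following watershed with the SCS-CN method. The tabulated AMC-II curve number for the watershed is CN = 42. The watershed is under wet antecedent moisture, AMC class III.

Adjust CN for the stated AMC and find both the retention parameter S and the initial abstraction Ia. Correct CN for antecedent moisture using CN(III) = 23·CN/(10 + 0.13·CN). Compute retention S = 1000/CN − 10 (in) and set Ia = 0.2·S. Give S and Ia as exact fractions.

S = 2900/483 in ≈ 6.004 in; Ia = 580/483 in ≈ 1.201 in

Adjust CN=42 to AMC III: 23·42/(10 + 0.13·42) → 966 ÷ (773/50) = 48300/773 ≈ 62.484
Retention S: 1000/CN − 10 with CN=62.484 → S = 2900/483 ≈ 6.004 in
Ia = 0.2S: 0.2·6.004 = 1.201 in (exactly 580/483)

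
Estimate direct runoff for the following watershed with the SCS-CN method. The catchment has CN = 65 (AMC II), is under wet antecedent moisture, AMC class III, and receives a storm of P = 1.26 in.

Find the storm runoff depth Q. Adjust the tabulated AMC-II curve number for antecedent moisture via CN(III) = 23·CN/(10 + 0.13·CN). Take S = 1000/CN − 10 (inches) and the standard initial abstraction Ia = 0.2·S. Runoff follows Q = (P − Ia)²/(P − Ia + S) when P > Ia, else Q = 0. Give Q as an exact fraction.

Q = 20016367/100030450 in ≈ 0.200 in

CN(III) from CN(II)=65: (23·65)/(10 + 0.13·65) = 29900/369 ≈ 81.030
Max retention: S = 1000/(29900/369) − 10 = 700/299 in (≈ 2.341 in)
Initial abstraction Ia = S/5 = (700/299)/5 = 140/299 ≈ 0.468 in
P − Ia = 1.260 − 0.468 = 11837/14950 ≈ 0.792 in (> 0, runoff occurs)
Q = (11837/14950)²/((11837/14950) + 700/299) = (140114569/223502500)/(46837/14950) = 20016367/100030450 in ≈ 0.200 in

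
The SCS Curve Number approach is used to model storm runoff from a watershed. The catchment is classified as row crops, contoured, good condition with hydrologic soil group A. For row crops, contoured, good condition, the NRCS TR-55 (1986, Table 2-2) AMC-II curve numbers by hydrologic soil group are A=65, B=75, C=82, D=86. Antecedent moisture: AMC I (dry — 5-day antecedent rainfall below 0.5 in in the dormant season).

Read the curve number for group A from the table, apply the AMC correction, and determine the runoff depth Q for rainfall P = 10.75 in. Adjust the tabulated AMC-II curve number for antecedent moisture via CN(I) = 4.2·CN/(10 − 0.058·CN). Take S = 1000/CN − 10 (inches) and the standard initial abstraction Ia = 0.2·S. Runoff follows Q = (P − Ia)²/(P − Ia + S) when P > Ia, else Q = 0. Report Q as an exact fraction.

NRCS table: row crops, contoured, good condition, soil group A → CN(II) = 65
Dry (AMC I): CN(I) = 4.2·65/(10 − 0.058·65) = 273/(623/100) = 3900/89 ≈ 43.820
Retention S: 1000/CN − 10 with CN=43.820 → S = 500/39 ≈ 12.821 in
Initial abstraction Ia = S/5 = (500/39)/5 = 100/39 ≈ 2.564 in
P − Ia = 10.750 − 2.564 = 1277/156 ≈ 8.186 in (> 0, runoff occurs)
Runoff Q = (P−Ia)²/(P−Ia+S) = (8.186)²/(8.186+12.821) = 1630729/511212 ≈ 3.190 in

Q = 1630729/511212 in ≈ 3.190 in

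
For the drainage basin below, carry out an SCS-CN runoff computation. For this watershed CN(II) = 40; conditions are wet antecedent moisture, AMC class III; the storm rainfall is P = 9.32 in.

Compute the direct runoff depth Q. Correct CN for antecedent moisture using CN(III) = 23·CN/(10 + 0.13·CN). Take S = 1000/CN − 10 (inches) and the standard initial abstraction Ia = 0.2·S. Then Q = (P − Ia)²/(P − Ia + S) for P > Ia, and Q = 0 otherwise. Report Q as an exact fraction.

CN(III) from CN(II)=40: (23·40)/(10 + 0.13·40) = 1150/19 ≈ 60.526
Max retention: S = 1000/(1150/19) − 10 = 150/23 in (≈ 6.522 in)
Ia = 0.2·(150/23) = 30/23 in ≈ 1.304 in
P − Ia = 9.320 − 1.304 = 4609/575 ≈ 8.016 in (> 0, runoff occurs)
Q: (4609/575)² ÷ (8359/575) = 21242881/4806425 in (≈ 4.420 in)

Q = 21242881/4806425 in ≈ 4.420 in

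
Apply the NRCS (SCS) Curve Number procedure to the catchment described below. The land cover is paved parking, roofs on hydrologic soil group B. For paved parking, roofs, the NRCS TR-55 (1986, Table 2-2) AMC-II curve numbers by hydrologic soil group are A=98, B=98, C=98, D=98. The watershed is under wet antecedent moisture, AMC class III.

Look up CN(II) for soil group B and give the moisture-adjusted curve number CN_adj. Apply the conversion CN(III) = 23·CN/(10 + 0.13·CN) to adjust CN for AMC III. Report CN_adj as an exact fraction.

NRCS table: paved parking, roofs, soil group B → CN(II) = 98
CN(III) from CN(II)=98: (23·98)/(10 + 0.13·98) = 112700/1137 ≈ 99.120

CN_adj = 112700/1137 ≈ 99.120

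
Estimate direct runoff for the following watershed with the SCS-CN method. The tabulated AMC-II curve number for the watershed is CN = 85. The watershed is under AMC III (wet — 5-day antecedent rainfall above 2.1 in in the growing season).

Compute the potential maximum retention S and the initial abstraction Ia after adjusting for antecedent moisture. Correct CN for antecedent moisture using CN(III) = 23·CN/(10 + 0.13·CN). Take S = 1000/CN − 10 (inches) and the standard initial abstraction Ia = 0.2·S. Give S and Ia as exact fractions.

Adjust CN=85 to AMC III: 23·85/(10 + 0.13·85) → 1955 ÷ (421/20) = 39100/421 ≈ 92.874
Retention S: 1000/CN − 10 with CN=92.874 → S = 300/391 ≈ 0.767 in
Ia = 0.2S: 0.2·0.767 = 0.153 in (exactly 60/391)

S = 300/391 in ≈ 0.767 in; Ia = 60/391 in ≈ 0.153 in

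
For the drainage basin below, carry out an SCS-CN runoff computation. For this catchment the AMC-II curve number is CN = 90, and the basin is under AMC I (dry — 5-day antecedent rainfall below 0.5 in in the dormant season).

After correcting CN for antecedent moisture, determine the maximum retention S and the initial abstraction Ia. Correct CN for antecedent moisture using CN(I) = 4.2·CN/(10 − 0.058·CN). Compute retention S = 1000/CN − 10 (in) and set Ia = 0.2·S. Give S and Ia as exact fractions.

Adjust CN=90 to AMC I: 4.2·90/(10 − 0.058·90) → 378 ÷ (239/50) = 18900/239 ≈ 79.079
S = 1000/(18900/239) − 10 = 500/189 in ≈ 2.646 in
Ia = 0.2·(500/189) = 100/189 in ≈ 0.529 in

S = 500/189 in ≈ 2.646 in; Ia = 100/189 in ≈ 0.529 in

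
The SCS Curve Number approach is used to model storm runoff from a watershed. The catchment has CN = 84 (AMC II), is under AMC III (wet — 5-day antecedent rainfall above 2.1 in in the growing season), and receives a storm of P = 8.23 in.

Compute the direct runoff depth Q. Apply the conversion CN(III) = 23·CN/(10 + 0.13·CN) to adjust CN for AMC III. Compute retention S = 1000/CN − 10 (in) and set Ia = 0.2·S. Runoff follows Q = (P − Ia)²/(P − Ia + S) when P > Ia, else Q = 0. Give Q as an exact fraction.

Wet (AMC III): CN(III) = 23·84/(10 + 0.13·84) = 1932/(523/25) = 48300/523 ≈ 92.352
Retention S: 1000/CN − 10 with CN=92.352 → S = 400/483 ≈ 0.828 in
Ia = 0.2S: 0.2·0.828 = 0.166 in (exactly 80/483)
Excess rainfall: 8.230 − 0.166 = 8.064 in; P > Ia so Q > 0
Q = (389509/48300)²/((389509/48300) + 400/483) = (151717261081/2332890000)/(429509/48300) = 151717261081/20745284700 in ≈ 7.313 in

Q = 151717261081/20745284700 in ≈ 7.313 in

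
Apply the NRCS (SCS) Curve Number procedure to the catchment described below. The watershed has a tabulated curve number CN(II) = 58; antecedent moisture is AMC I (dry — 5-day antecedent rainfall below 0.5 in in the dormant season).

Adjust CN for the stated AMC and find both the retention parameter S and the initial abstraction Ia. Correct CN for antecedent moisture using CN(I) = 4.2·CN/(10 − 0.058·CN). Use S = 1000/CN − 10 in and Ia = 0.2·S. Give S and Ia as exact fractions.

Dry (AMC I): CN(I) = 4.2·58/(10 − 0.058·58) = (1218/5)/(1659/250) = 2900/79 ≈ 36.709
S = 1000/(2900/79) − 10 = 500/29 in ≈ 17.241 in
Ia = 0.2S: 0.2·17.241 = 3.448 in (exactly 100/29)

S = 500/29 in ≈ 17.241 in; Ia = 100/29 in ≈ 3.448 in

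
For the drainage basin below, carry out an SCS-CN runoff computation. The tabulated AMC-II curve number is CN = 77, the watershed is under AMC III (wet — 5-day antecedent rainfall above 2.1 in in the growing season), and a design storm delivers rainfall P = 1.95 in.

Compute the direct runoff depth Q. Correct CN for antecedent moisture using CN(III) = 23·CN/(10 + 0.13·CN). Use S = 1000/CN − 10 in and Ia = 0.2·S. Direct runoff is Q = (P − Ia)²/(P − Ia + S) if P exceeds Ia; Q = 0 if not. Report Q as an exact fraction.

Adjust CN=77 to AMC III: 23·77/(10 + 0.13·77) → 1771 ÷ (2001/100) = 7700/87 ≈ 88.506
Retention S: 1000/CN − 10 with CN=88.506 → S = 100/77 ≈ 1.299 in
Ia = 0.2S: 0.2·1.299 = 0.260 in (exactly 20/77)
Since P=1.950 > Ia=0.260: effective rainfall P−Ia = 2603/1540 in
Runoff Q = (P−Ia)²/(P−Ia+S) = (1.690)²/(1.690+1.299) = 6775609/7088620 ≈ 0.956 in

Q = 6775609/7088620 in ≈ 0.956 in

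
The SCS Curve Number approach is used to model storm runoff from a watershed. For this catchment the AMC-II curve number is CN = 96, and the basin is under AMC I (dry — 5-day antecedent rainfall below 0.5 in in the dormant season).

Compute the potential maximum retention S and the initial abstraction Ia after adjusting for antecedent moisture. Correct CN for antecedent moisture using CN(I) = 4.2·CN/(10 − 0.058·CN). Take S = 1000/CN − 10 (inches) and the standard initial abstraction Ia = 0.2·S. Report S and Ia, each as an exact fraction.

CN(I) from CN(II)=96: (4.2·96)/(10 − 0.058·96) = 25200/277 ≈ 90.975
Max retention: S = 1000/(25200/277) − 10 = 125/126 in (≈ 0.992 in)
Ia = 0.2·(125/126) = 25/126 in ≈ 0.198 in

S = 125/126 in ≈ 0.992 in; Ia = 25/126 in ≈ 0.198 in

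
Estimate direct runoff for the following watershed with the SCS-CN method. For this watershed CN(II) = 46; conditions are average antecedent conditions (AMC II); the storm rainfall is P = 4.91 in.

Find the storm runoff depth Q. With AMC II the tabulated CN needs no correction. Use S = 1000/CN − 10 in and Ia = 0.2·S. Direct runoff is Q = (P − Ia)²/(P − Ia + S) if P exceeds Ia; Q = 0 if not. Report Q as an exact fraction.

Q = 34727449/75653900 in ≈ 0.459 in

CN(II) = 46; AMC II needs no correction.
S = 1000/46 − 10 = 270/23 in ≈ 11.739 in
Initial abstraction Ia = S/5 = (270/23)/5 = 54/23 ≈ 2.348 in
P − Ia = 4.910 − 2.348 = 5893/2300 ≈ 2.562 in (> 0, runoff occurs)
Q = (5893/2300)²/((5893/2300) + 270/23) = (34727449/5290000)/(32893/2300) = 34727449/75653900 in ≈ 0.459 in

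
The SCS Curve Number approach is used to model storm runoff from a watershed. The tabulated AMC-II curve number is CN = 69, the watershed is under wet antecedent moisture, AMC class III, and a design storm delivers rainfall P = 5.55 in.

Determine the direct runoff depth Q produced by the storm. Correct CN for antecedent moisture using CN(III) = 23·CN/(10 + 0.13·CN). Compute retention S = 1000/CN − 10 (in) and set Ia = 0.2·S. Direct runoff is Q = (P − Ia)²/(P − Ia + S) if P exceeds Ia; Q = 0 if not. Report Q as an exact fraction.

Q = 26816355049/7165527180 in ≈ 3.742 in

Adjust CN=69 to AMC III: 23·69/(10 + 0.13·69) → 1587 ÷ (1897/100) = 158700/1897 ≈ 83.658
Max retention: S = 1000/(158700/1897) − 10 = 3100/1587 in (≈ 1.953 in)
Ia = 0.2·(3100/1587) = 620/1587 in ≈ 0.391 in
Excess rainfall: 5.550 − 0.391 = 5.159 in; P > Ia so Q > 0
Q: (163757/31740)² ÷ (225757/31740) = 26816355049/7165527180 in (≈ 3.742 in)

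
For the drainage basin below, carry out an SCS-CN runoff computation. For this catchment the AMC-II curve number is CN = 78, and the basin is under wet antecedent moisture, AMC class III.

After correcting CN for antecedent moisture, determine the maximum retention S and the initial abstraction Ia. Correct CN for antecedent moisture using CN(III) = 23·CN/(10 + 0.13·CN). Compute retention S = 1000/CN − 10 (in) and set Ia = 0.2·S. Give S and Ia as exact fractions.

S = 1100/897 in ≈ 1.226 in; Ia = 220/897 in ≈ 0.245 in

CN(III) from CN(II)=78: (23·78)/(10 + 0.13·78) = 89700/1007 ≈ 89.076
Retention S: 1000/CN − 10 with CN=89.076 → S = 1100/897 ≈ 1.226 in
Ia = 0.2·(1100/897) = 220/897 in ≈ 0.245 in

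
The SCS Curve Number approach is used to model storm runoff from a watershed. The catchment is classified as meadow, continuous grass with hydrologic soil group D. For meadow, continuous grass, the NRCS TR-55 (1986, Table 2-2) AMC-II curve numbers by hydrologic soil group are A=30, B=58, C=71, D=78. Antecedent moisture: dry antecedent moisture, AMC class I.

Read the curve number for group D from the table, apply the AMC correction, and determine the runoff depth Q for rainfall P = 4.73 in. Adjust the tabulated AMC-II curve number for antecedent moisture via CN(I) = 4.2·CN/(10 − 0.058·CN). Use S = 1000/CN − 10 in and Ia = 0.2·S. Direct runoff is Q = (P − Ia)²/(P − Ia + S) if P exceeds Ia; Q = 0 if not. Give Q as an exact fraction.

NRCS table: meadow, continuous grass, soil group D → CN(II) = 78
Adjust CN=78 to AMC I: 4.2·78/(10 − 0.058·78) → (1638/5) ÷ (1369/250) = 81900/1369 ≈ 59.825
S = 1000/(81900/1369) − 10 = 5500/819 in ≈ 6.716 in
Initial abstraction Ia = S/5 = (5500/819)/5 = 1100/819 ≈ 1.343 in
P − Ia = 4.730 − 1.343 = 277387/81900 ≈ 3.387 in (> 0, runoff occurs)
Q = (277387/81900)²/((277387/81900) + 5500/819) = (76943547769/6707610000)/(827387/81900) = 6994867979/6160272300 in ≈ 1.135 in

Q = 6994867979/6160272300 in ≈ 1.135 in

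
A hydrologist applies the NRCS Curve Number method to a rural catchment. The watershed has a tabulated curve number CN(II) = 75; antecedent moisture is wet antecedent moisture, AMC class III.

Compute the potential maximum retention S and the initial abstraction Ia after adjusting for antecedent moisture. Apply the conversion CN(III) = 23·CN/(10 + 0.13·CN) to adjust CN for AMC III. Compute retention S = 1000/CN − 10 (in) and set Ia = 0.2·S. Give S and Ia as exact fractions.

S = 100/69 in ≈ 1.449 in; Ia = 20/69 in ≈ 0.290 in

Adjust CN=75 to AMC III: 23·75/(10 + 0.13·75) → 1725 ÷ (79/4) = 6900/79 ≈ 87.342
Retention S: 1000/CN − 10 with CN=87.342 → S = 100/69 ≈ 1.449 in
Ia = 0.2S: 0.2·1.449 = 0.290 in (exactly 20/69)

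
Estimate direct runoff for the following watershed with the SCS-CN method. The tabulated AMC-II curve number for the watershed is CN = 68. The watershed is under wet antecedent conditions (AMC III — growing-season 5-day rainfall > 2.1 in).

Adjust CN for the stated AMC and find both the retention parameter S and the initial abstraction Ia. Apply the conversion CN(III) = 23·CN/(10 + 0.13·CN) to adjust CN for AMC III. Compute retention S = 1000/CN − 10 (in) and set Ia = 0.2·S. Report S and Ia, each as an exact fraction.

Adjust CN=68 to AMC III: 23·68/(10 + 0.13·68) → 1564 ÷ (471/25) = 39100/471 ≈ 83.015
S = 1000/(39100/471) − 10 = 800/391 in ≈ 2.046 in
Initial abstraction Ia = S/5 = (800/391)/5 = 160/391 ≈ 0.409 in

S = 800/391 in ≈ 2.046 in; Ia = 160/391 in ≈ 0.409 in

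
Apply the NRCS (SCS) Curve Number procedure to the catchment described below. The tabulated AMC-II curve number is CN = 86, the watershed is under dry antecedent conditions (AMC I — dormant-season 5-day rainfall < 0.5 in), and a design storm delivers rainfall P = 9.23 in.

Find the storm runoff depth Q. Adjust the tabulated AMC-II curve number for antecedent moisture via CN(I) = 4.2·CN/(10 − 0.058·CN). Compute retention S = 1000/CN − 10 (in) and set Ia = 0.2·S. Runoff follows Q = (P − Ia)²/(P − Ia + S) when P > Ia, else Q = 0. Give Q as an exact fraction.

Dry (AMC I): CN(I) = 4.2·86/(10 − 0.058·86) = (1806/5)/(1253/250) = 12900/179 ≈ 72.067
Retention S: 1000/CN − 10 with CN=72.067 → S = 500/129 ≈ 3.876 in
Initial abstraction Ia = S/5 = (500/129)/5 = 100/129 ≈ 0.775 in
P − Ia = 9.230 − 0.775 = 109067/12900 ≈ 8.455 in (> 0, runoff occurs)
Q: (109067/12900)² ÷ (159067/12900) = 11895610489/2051964300 in (≈ 5.797 in)

Q = 11895610489/2051964300 in ≈ 5.797 in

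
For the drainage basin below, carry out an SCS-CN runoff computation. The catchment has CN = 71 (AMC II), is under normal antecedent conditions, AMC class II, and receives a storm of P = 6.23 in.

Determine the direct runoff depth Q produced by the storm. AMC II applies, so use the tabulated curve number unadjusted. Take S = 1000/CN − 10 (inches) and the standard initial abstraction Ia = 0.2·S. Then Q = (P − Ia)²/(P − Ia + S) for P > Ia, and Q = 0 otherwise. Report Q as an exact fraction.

Average conditions: CN = 71 (no AMC adjustment).
Retention S: 1000/CN − 10 with CN=71.000 → S = 290/71 ≈ 4.085 in
Initial abstraction Ia = S/5 = (290/71)/5 = 58/71 ≈ 0.817 in
Excess rainfall: 6.230 − 0.817 = 5.413 in; P > Ia so Q > 0
Runoff Q = (P−Ia)²/(P−Ia+S) = (5.413)²/(5.413+4.085) = 1477095489/478774300 ≈ 3.085 in

Q = 1477095489/478774300 in ≈ 3.085 in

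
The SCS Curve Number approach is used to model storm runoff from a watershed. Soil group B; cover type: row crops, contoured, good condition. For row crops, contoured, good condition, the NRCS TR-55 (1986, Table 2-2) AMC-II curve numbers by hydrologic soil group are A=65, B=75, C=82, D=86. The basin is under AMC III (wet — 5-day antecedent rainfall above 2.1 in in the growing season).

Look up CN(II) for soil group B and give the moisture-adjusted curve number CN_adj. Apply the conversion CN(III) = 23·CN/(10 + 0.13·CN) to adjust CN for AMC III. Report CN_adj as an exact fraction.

CN_adj = 6900/79 ≈ 87.342

NRCS table: row crops, contoured, good condition, soil group B → CN(II) = 75
Wet (AMC III): CN(III) = 23·75/(10 + 0.13·75) = 1725/(79/4) = 6900/79 ≈ 87.342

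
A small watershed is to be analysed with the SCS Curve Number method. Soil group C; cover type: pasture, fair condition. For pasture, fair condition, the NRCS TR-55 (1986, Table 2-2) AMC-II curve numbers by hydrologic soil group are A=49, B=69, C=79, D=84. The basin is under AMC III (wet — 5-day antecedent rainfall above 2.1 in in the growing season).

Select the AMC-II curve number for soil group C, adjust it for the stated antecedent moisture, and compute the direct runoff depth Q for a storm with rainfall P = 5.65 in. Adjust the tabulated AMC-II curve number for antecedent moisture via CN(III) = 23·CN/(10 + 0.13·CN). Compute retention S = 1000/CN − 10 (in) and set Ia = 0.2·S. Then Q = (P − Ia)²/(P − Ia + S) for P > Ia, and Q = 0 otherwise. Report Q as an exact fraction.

Q = 38777880241/8682389140 in ≈ 4.466 in

NRCS table: pasture, fair condition, soil group C → CN(II) = 79
Wet (AMC III): CN(III) = 23·79/(10 + 0.13·79) = 1817/(2027/100) = 181700/2027 ≈ 89.640
S = 1000/(181700/2027) − 10 = 2100/1817 in ≈ 1.156 in
Ia = 0.2·(2100/1817) = 420/1817 in ≈ 0.231 in
P − Ia = 5.650 − 0.231 = 196921/36340 ≈ 5.419 in (> 0, runoff occurs)
Q: (196921/36340)² ÷ (238921/36340) = 38777880241/8682389140 in (≈ 4.466 in)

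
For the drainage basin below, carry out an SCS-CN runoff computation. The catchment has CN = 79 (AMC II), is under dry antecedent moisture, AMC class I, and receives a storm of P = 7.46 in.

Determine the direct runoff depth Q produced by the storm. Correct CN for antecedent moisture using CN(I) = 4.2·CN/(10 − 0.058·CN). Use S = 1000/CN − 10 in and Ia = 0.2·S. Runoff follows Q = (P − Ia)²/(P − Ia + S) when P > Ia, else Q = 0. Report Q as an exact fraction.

Dry (AMC I): CN(I) = 4.2·79/(10 − 0.058·79) = (1659/5)/(2709/500) = 7900/129 ≈ 61.240
S = 1000/(7900/129) − 10 = 500/79 in ≈ 6.329 in
Ia = 0.2S: 0.2·6.329 = 1.266 in (exactly 100/79)
Excess rainfall: 7.460 − 1.266 = 6.194 in; P > Ia so Q > 0
Q: (24467/3950)² ÷ (49467/3950) = 598634089/195394650 in (≈ 3.064 in)

Q = 598634089/195394650 in ≈ 3.064 in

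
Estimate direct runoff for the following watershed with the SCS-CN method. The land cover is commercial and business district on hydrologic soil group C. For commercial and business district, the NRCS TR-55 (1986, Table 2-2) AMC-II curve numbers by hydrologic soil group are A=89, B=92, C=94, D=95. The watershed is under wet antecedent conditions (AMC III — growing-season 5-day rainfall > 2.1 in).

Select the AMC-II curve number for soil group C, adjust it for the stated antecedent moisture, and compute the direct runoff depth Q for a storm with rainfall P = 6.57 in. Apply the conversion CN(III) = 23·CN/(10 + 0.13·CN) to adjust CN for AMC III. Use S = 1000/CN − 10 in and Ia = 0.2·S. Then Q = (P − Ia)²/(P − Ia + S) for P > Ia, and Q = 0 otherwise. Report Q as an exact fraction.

Q = 165307194363/26456285900 in ≈ 6.248 in

NRCS table: commercial and business district, soil group C → CN(II) = 94
CN(III) from CN(II)=94: (23·94)/(10 + 0.13·94) = 108100/1111 ≈ 97.300
Max retention: S = 1000/(108100/1111) − 10 = 300/1081 in (≈ 0.278 in)
Ia = 0.2S: 0.2·0.278 = 0.056 in (exactly 60/1081)
P − Ia = 6.570 − 0.056 = 704217/108100 ≈ 6.514 in (> 0, runoff occurs)
Runoff Q = (P−Ia)²/(P−Ia+S) = (6.514)²/(6.514+0.278) = 165307194363/26456285900 ≈ 6.248 in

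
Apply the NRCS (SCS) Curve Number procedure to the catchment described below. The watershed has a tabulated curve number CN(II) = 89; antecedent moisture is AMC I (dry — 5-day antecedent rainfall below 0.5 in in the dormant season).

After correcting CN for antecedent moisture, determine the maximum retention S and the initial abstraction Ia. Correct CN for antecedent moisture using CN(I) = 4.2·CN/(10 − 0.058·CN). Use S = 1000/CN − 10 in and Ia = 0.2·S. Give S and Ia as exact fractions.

S = 5500/1869 in ≈ 2.943 in; Ia = 1100/1869 in ≈ 0.589 in

CN(I) from CN(II)=89: (4.2·89)/(10 − 0.058·89) = 186900/2419 ≈ 77.263
S = 1000/(186900/2419) − 10 = 5500/1869 in ≈ 2.943 in
Initial abstraction Ia = S/5 = (5500/1869)/5 = 1100/1869 ≈ 0.589 in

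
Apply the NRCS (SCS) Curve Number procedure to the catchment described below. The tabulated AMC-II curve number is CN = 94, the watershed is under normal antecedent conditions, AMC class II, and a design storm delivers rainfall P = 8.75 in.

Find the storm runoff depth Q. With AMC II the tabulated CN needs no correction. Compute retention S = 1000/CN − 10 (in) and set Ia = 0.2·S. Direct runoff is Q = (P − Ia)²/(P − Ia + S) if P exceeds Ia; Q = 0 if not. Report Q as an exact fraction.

AMC II — tabulated CN = 94 applies directly.
Retention S: 1000/CN − 10 with CN=94.000 → S = 30/47 ≈ 0.638 in
Ia = 0.2·(30/47) = 6/47 in ≈ 0.128 in
Since P=8.750 > Ia=0.128: effective rainfall P−Ia = 1621/188 in
Q = (1621/188)²/((1621/188) + 30/47) = (2627641/35344)/(1741/188) = 2627641/327308 in ≈ 8.028 in

Q = 2627641/327308 in ≈ 8.028 in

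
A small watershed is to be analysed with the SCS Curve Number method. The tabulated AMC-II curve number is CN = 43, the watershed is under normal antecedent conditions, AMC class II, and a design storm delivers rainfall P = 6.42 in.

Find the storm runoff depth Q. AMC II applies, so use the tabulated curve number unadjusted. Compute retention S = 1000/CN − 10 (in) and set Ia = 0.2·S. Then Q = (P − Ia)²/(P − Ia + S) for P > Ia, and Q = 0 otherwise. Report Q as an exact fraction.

Q = 7295401/8744050 in ≈ 0.834 in

AMC II — tabulated CN = 43 applies directly.
Max retention: S = 1000/43 − 10 = 570/43 in (≈ 13.256 in)
Initial abstraction Ia = S/5 = (570/43)/5 = 114/43 ≈ 2.651 in
Excess rainfall: 6.420 − 2.651 = 3.769 in; P > Ia so Q > 0
Q = (8103/2150)²/((8103/2150) + 570/43) = (65658609/4622500)/(36603/2150) = 7295401/8744050 in ≈ 0.834 in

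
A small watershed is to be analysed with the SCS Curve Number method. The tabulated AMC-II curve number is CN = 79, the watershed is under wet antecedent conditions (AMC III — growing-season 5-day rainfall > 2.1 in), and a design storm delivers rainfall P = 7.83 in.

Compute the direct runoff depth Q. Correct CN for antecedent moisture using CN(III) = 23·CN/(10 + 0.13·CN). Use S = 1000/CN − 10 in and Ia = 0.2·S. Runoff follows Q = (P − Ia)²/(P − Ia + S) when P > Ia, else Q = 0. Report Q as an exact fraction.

Wet (AMC III): CN(III) = 23·79/(10 + 0.13·79) = 1817/(2027/100) = 181700/2027 ≈ 89.640
Max retention: S = 1000/(181700/2027) − 10 = 2100/1817 in (≈ 1.156 in)
Ia = 0.2·(2100/1817) = 420/1817 in ≈ 0.231 in
Since P=7.830 > Ia=0.231: effective rainfall P−Ia = 1380711/181700 in
Q: (1380711/181700)² ÷ (1590711/181700) = 635454288507/96344062900 in (≈ 6.596 in)

Q = 635454288507/96344062900 in ≈ 6.596 in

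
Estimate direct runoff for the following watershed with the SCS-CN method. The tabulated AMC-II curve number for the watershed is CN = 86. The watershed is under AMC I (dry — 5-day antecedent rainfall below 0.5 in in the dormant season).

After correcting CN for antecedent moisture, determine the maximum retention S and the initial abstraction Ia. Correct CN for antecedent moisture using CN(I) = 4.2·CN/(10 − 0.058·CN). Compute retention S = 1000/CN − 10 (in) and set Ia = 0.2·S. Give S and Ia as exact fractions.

CN(I) from CN(II)=86: (4.2·86)/(10 − 0.058·86) = 12900/179 ≈ 72.067
Max retention: S = 1000/(12900/179) − 10 = 500/129 in (≈ 3.876 in)
Initial abstraction Ia = S/5 = (500/129)/5 = 100/129 ≈ 0.775 in

S = 500/129 in ≈ 3.876 in; Ia = 100/129 in ≈ 0.775 in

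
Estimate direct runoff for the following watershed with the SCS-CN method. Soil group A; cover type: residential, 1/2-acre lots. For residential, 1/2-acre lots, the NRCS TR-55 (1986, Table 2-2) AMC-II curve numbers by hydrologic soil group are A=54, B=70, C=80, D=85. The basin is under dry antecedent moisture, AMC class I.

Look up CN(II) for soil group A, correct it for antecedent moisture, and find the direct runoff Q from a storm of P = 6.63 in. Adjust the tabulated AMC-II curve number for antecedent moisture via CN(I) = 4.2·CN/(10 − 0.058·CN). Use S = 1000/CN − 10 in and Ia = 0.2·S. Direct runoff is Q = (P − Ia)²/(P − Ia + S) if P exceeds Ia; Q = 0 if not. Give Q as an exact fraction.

NRCS table: residential, 1/2-acre lots, soil group A → CN(II) = 54
Dry (AMC I): CN(I) = 4.2·54/(10 − 0.058·54) = (1134/5)/(1717/250) = 56700/1717 ≈ 33.023
Max retention: S = 1000/(56700/1717) − 10 = 11500/567 in (≈ 20.282 in)
Ia = 0.2·(11500/567) = 2300/567 in ≈ 4.056 in
P − Ia = 6.630 − 4.056 = 145921/56700 ≈ 2.574 in (> 0, runoff occurs)
Q: (145921/56700)² ÷ (1295921/56700) = 21292938241/73478720700 in (≈ 0.290 in)

Q = 21292938241/73478720700 in ≈ 0.290 in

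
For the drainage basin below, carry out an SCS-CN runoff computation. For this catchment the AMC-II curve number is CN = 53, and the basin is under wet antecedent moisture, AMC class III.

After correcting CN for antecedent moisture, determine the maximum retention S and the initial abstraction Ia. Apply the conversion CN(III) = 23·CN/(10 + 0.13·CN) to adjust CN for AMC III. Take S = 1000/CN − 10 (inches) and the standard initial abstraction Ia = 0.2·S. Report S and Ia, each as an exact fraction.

S = 4700/1219 in ≈ 3.856 in; Ia = 940/1219 in ≈ 0.771 in

Wet (AMC III): CN(III) = 23·53/(10 + 0.13·53) = 1219/(1689/100) = 121900/1689 ≈ 72.173
Retention S: 1000/CN − 10 with CN=72.173 → S = 4700/1219 ≈ 3.856 in
Ia = 0.2·(4700/1219) = 940/1219 in ≈ 0.771 in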